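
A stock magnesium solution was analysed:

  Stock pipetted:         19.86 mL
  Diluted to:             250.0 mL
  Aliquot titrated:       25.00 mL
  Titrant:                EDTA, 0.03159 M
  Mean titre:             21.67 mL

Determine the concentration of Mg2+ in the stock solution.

0.3447 M

Mg^2+ + EDTA^4- → [Mg(EDTA)]^2-
n(EDTA) = 0.02167 × 0.03159 = 6.846 × 10^-4 mol
n(Mg2+) in the aliquot = 6.846 × 10^-4 mol (1:1 ratio)
[Mg2+]_dilute = 6.846 × 10^-4 / 0.02500 = 0.02738 mol/L
Dilution factor = 250.0 / 19.86 = 12.59
[Mg2+]_stock = 0.02738 × 12.59 = 0.3447 mol/L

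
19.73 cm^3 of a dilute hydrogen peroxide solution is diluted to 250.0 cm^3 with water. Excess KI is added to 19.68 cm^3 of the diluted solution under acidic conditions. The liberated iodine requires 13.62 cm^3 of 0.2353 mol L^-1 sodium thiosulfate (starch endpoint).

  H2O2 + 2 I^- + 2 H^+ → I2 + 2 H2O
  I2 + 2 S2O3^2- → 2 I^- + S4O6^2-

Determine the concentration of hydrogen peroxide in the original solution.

n(S2O3^2-) = 0.01362 × 0.2353 = 3.205 × 10^-3 mol
n(I2) = n(S2O3^2-)/2 = 1.602 × 10^-3 mol
n(H2O2) in the aliquot = 1.602 × 10^-3 mol (1:1 ratio)
[H2O2]_dilute = 1.602 × 10^-3 / 0.01968 = 0.08142 mol/L
[H2O2]_original = 0.08142 × 250.0/19.73 = 1.032 mol/L

1.032 mol/L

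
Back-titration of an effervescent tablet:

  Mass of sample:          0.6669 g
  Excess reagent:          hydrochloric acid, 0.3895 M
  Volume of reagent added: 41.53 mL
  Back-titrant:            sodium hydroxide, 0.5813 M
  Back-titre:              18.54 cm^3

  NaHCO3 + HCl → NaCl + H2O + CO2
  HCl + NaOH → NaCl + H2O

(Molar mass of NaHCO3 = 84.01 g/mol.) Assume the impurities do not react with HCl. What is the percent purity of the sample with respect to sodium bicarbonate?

n(HCl) added = 0.04153 × 0.3895 = 0.01618 mol
n(NaOH) used in back-titration = 0.01854 × 0.5813 = 0.01078 mol
n(HCl) left over = 0.01078 mol (1:1 ratio)
n(HCl) consumed by analyte = 0.01618 − 0.01078 = 5.399 × 10^-3 mol
n(NaHCO3) = 5.399 × 10^-3 mol (1:1 ratio)
mass of NaHCO3 = 5.399 × 10^-3 × 84.01 = 0.4535 g
% NaHCO3 = 0.4535 / 0.6669 × 100 = 68.01 %

68.01 %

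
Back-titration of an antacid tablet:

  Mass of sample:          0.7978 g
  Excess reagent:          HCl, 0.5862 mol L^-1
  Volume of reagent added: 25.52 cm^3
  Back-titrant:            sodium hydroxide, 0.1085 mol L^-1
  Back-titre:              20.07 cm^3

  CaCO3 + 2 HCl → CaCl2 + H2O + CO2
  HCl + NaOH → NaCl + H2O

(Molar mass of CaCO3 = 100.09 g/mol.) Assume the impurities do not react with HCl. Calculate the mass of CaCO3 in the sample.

n(HCl) added = 0.02552 × 0.5862 = 0.01496 mol
n(NaOH) used in back-titration = 0.02007 × 0.1085 = 2.178 × 10^-3 mol
n(HCl) left over = 2.178 × 10^-3 mol (1:1 ratio)
n(HCl) consumed by analyte = 0.01496 − 2.178 × 10^-3 = 0.01278 mol
From the 1:2 ratio, n(CaCO3) = 1/2 × 0.01278 = 6.391 × 10^-3 mol
mass of CaCO3 = 6.391 × 10^-3 × 100.09 = 0.6397 g

0.6397 g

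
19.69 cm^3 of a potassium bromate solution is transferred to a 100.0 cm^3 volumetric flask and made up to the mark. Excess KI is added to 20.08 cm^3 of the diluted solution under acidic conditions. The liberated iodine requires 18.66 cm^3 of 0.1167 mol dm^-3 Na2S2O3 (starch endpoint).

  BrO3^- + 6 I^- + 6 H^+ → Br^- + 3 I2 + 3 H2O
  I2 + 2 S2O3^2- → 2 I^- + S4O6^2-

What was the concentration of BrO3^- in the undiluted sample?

n(S2O3^2-) = 0.01866 × 0.1167 = 2.178 × 10^-3 mol
n(I2) = n(S2O3^2-)/2 = 1.089 × 10^-3 mol
From the 1:3 ratio, n(BrO3^-) in the aliquot = 1/3 × 1.089 × 10^-3 = 3.629 × 10^-4 mol
[BrO3^-]_dilute = 3.629 × 10^-4 / 0.02008 = 0.01807 mol/L
[BrO3^-]_original = 0.01807 × 100.0/19.69 = 0.09180 mol/L

0.09180 mol/L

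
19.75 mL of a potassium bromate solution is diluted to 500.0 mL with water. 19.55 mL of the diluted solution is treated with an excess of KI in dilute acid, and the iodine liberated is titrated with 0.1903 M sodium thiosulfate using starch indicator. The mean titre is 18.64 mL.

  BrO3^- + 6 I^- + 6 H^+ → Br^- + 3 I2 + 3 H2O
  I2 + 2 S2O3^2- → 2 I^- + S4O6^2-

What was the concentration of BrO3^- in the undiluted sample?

0.7656 M

n(S2O3^2-) = 0.01864 × 0.1903 = 3.547 × 10^-3 mol
n(I2) = n(S2O3^2-)/2 = 1.774 × 10^-3 mol
From the 1:3 ratio, n(BrO3^-) in the aliquot = 1/3 × 1.774 × 10^-3 = 5.912 × 10^-4 mol
[BrO3^-]_dilute = 5.912 × 10^-4 / 0.01955 = 0.03024 mol/L
[BrO3^-]_original = 0.03024 × 500.0/19.75 = 0.7656 mol/L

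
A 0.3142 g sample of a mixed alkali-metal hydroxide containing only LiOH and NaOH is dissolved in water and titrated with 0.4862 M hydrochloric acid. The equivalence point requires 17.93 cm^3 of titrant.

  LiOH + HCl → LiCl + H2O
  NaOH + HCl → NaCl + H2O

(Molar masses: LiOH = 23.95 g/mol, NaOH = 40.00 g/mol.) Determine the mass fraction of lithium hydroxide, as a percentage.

16.39 %

n(HCl) = 0.01793 × 0.4862 = 8.718 × 10^-3 mol
Let x = n(LiOH), y = n(NaOH).
Titrant: 1x + 1y = 8.718 × 10^-3;  mass: 23.95x + 40.00y = 0.3142
Solving, x = 2.150 × 10^-3 mol, y = 6.568 × 10^-3 mol
mass of LiOH = 2.150 × 10^-3 × 23.95 = 0.05149 g
% LiOH = 0.05149 / 0.3142 × 100 = 16.39 %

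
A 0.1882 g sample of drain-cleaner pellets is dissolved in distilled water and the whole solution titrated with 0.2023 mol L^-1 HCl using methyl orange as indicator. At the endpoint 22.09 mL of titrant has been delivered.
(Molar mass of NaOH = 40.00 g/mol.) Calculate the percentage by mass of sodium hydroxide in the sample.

NaOH + HCl → NaCl + H2O
n(HCl) = 0.02209 L × 0.2023 mol/L = 4.469 × 10^-3 mol
n(NaOH) = 4.469 × 10^-3 mol (1:1 ratio)
mass of NaOH = 4.469 × 10^-3 × 40.00 g/mol = 0.1788 g
% NaOH = 0.1788 / 0.1882 × 100 = 94.98 %

94.98 %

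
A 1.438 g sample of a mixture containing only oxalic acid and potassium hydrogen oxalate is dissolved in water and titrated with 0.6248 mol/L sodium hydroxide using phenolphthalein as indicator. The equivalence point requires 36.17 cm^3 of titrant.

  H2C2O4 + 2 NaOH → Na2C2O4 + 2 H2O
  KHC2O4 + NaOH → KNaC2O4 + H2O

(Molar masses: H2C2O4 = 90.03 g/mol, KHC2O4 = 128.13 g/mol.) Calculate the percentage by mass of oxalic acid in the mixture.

n(NaOH) = 0.03617 × 0.6248 = 0.02260 mol
Let x = n(H2C2O4), y = n(KHC2O4).
Titrant: 2x + 1y = 0.02260;  mass: 90.03x + 128.13y = 1.438
Solving, x = 8.769 × 10^-3 mol, y = 5.062 × 10^-3 mol
mass of H2C2O4 = 8.769 × 10^-3 × 90.03 = 0.7894 g
% H2C2O4 = 0.7894 / 1.438 × 100 = 54.90 %

54.90 %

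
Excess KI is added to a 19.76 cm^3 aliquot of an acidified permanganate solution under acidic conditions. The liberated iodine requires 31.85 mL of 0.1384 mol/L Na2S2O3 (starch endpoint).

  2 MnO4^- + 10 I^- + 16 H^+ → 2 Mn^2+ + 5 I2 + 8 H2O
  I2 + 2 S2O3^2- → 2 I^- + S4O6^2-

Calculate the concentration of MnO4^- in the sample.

0.04462 mol/L

n(S2O3^2-) = 0.03185 × 0.1384 = 4.408 × 10^-3 mol
n(I2) = n(S2O3^2-)/2 = 2.204 × 10^-3 mol
From the 2:5 ratio, n(MnO4^-) in the aliquot = 2/5 × 2.204 × 10^-3 = 8.816 × 10^-4 mol
[MnO4^-] = 8.816 × 10^-4 / 0.01976 = 0.04462 mol/L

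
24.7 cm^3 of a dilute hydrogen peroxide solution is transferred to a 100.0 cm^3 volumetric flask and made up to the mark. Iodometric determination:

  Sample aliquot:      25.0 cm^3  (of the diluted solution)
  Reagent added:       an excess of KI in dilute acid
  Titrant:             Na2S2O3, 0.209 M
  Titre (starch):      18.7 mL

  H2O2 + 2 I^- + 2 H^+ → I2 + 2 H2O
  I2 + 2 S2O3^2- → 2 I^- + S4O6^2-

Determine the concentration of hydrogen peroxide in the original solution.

n(S2O3^2-) = 0.0187 × 0.209 = 3.91 × 10^-3 mol
n(I2) = n(S2O3^2-)/2 = 1.95 × 10^-3 mol
n(H2O2) in the aliquot = 1.95 × 10^-3 mol (1:1 ratio)
[H2O2]_dilute = 1.95 × 10^-3 / 0.0250 = 0.0782 mol/L
[H2O2]_original = 0.0782 × 100.0/24.7 = 0.316 mol/L

0.316 M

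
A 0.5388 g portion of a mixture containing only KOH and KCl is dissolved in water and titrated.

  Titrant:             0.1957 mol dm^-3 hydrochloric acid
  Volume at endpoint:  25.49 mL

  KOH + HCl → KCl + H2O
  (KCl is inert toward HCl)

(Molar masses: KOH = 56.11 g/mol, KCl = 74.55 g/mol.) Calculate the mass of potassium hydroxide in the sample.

n(HCl) = 0.02549 × 0.1957 = 4.988 × 10^-3 mol
Let x = n(KOH), y = n(KCl).
Titrant: 1x = 4.988 × 10^-3;  mass: 56.11x + 74.55y = 0.5388
Solving, x = 4.988 × 10^-3 mol, y = 3.473 × 10^-3 mol
mass of KOH = 4.988 × 10^-3 × 56.11 = 0.2799 g

0.2799 g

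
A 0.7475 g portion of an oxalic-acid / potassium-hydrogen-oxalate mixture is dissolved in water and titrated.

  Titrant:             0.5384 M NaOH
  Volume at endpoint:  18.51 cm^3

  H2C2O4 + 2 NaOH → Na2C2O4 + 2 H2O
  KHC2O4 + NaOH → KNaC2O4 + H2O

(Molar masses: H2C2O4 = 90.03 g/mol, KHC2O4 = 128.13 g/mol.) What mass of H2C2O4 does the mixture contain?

0.2867 g

n(NaOH) = 0.01851 × 0.5384 = 9.966 × 10^-3 mol
Let x = n(H2C2O4), y = n(KHC2O4).
Titrant: 2x + 1y = 9.966 × 10^-3;  mass: 90.03x + 128.13y = 0.7475
Solving, x = 3.185 × 10^-3 mol, y = 3.596 × 10^-3 mol
mass of H2C2O4 = 3.185 × 10^-3 × 90.03 = 0.2867 g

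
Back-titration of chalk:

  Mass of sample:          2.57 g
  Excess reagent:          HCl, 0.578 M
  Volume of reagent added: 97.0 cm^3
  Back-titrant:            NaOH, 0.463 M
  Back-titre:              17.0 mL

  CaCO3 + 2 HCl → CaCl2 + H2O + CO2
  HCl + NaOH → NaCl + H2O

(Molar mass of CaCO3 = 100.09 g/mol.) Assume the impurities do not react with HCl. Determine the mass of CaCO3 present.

2.41 g

n(HCl) added = 0.0970 × 0.578 = 0.0561 mol
n(NaOH) used in back-titration = 0.0170 × 0.463 = 7.87 × 10^-3 mol
n(HCl) left over = 7.87 × 10^-3 mol (1:1 ratio)
n(HCl) consumed by analyte = 0.0561 − 7.87 × 10^-3 = 0.0482 mol
From the 1:2 ratio, n(CaCO3) = 1/2 × 0.0482 = 0.0241 mol
mass of CaCO3 = 0.0241 × 100.09 = 2.41 g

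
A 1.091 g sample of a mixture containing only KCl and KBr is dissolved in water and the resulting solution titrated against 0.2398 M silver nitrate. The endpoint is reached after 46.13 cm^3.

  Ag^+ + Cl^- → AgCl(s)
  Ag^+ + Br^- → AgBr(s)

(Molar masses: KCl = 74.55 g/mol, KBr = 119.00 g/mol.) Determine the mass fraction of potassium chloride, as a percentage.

34.65 %

n(AgNO3) = 0.04613 × 0.2398 = 0.01106 mol
Let x = n(KCl), y = n(KBr).
Titrant: 1x + 1y = 0.01106;  mass: 74.55x + 119.00y = 1.091
Solving, x = 5.070 × 10^-3 mol, y = 5.992 × 10^-3 mol
mass of KCl = 5.070 × 10^-3 × 74.55 = 0.3780 g
% KCl = 0.3780 / 1.091 × 100 = 34.65 %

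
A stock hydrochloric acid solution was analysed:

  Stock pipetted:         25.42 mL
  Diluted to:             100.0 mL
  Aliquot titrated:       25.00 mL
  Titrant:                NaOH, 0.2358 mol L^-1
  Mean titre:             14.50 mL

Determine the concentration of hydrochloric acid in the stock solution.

HCl + NaOH → NaCl + H2O
n(NaOH) = 0.01450 × 0.2358 = 3.419 × 10^-3 mol
n(HCl) in the aliquot = 3.419 × 10^-3 mol (1:1 ratio)
[HCl]_dilute = 3.419 × 10^-3 / 0.02500 = 0.1368 mol/L
Dilution factor = 100.0 / 25.42 = 3.934
[HCl]_stock = 0.1368 × 3.934 = 0.5380 mol/L

0.5380 mol/L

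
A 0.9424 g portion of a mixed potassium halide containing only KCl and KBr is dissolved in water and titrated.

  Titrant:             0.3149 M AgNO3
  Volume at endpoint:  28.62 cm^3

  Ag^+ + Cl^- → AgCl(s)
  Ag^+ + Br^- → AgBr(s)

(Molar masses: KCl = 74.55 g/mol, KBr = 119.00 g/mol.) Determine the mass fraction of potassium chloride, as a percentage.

23.15 %

n(AgNO3) = 0.02862 × 0.3149 = 9.012 × 10^-3 mol
Let x = n(KCl), y = n(KBr).
Titrant: 1x + 1y = 9.012 × 10^-3;  mass: 74.55x + 119.00y = 0.9424
Solving, x = 2.926 × 10^-3 mol, y = 6.086 × 10^-3 mol
mass of KCl = 2.926 × 10^-3 × 74.55 = 0.2182 g
% KCl = 0.2182 / 0.9424 × 100 = 23.15 %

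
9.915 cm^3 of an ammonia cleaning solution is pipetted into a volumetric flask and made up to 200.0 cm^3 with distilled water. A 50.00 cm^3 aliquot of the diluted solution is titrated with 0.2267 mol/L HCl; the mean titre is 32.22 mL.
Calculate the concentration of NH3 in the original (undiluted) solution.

2.947 mol/L

NH3 + HCl → NH4Cl
n(HCl) = 0.03222 × 0.2267 = 7.304 × 10^-3 mol
n(NH3) in the aliquot = 7.304 × 10^-3 mol (1:1 ratio)
[NH3]_dilute = 7.304 × 10^-3 / 0.05000 = 0.1461 mol/L
Dilution factor = 200.0 / 9.915 = 20.17
[NH3]_stock = 0.1461 × 20.17 = 2.947 mol/L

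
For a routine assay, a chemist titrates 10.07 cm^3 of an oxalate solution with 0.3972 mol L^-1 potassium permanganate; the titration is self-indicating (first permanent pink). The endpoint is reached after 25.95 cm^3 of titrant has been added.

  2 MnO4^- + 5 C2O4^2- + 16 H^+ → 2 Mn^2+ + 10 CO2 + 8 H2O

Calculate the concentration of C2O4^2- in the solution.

n(KMnO4) = 0.02595 L × 0.3972 mol/L = 0.01031 mol
From the 5:2 mole ratio, n(C2O4^2-) = 5/2 × 0.01031 = 0.02577 mol
[C2O4^2-] = 0.02577 mol / 0.01007 L = 2.559 mol/L

2.559 mol/L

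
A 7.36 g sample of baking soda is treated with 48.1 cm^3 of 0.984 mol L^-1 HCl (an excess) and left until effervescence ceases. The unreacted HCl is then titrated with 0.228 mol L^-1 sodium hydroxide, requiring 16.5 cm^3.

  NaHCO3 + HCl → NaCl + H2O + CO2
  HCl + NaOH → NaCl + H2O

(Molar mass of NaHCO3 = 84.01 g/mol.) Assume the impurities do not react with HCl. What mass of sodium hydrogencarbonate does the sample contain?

3.66 g

n(HCl) added = 0.0481 × 0.984 = 0.0473 mol
n(NaOH) used in back-titration = 0.0165 × 0.228 = 3.76 × 10^-3 mol
n(HCl) left over = 3.76 × 10^-3 mol (1:1 ratio)
n(HCl) consumed by analyte = 0.0473 − 3.76 × 10^-3 = 0.0436 mol
n(NaHCO3) = 0.0436 mol (1:1 ratio)
mass of NaHCO3 = 0.0436 × 84.01 = 3.66 g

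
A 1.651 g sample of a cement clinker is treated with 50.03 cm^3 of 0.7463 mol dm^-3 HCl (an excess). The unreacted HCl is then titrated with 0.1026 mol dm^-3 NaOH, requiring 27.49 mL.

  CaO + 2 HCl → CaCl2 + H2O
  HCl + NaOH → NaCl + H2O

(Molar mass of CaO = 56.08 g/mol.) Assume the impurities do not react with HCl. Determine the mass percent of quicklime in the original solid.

n(HCl) added = 0.05003 × 0.7463 = 0.03734 mol
n(NaOH) used in back-titration = 0.02749 × 0.1026 = 2.820 × 10^-3 mol
n(HCl) left over = 2.820 × 10^-3 mol (1:1 ratio)
n(HCl) consumed by analyte = 0.03734 − 2.820 × 10^-3 = 0.03452 mol
From the 1:2 ratio, n(CaO) = 1/2 × 0.03452 = 0.01726 mol
mass of CaO = 0.01726 × 56.08 = 0.9679 g
% CaO = 0.9679 / 1.651 × 100 = 58.62 %

58.62 %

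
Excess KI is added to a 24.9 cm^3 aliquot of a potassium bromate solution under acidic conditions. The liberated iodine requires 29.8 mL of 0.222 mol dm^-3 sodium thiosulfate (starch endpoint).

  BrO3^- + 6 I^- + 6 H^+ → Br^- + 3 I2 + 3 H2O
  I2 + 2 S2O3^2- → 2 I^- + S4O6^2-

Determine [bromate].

0.0443 mol/L

n(S2O3^2-) = 0.0298 × 0.222 = 6.62 × 10^-3 mol
n(I2) = n(S2O3^2-)/2 = 3.31 × 10^-3 mol
From the 1:3 ratio, n(BrO3^-) in the aliquot = 1/3 × 3.31 × 10^-3 = 1.10 × 10^-3 mol
[BrO3^-] = 1.10 × 10^-3 / 0.0249 = 0.0443 mol/L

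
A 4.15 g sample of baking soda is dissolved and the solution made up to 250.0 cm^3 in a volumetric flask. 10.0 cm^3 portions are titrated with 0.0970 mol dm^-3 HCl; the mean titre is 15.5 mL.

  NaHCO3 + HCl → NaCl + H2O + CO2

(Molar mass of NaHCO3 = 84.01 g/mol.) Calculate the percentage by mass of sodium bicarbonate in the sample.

n(HCl) per titration = 0.0155 × 0.0970 = 1.50 × 10^-3 mol
n(NaHCO3) in each aliquot = 1.50 × 10^-3 mol (1:1 ratio)
n(NaHCO3) in the whole flask = 1.50 × 10^-3 × 250.0/10.0 = 0.0376 mol
mass of NaHCO3 = 0.0376 × 84.01 = 3.16 g
% NaHCO3 = 3.16 / 4.15 × 100 = 76.1 %

76.1 %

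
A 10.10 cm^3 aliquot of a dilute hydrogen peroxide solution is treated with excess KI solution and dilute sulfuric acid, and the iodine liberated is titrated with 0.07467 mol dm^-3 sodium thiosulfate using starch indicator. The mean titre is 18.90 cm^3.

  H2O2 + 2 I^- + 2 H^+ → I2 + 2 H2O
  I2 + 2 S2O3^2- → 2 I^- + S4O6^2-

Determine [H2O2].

n(S2O3^2-) = 0.01890 × 0.07467 = 1.411 × 10^-3 mol
n(I2) = n(S2O3^2-)/2 = 7.056 × 10^-4 mol
n(H2O2) in the aliquot = 7.056 × 10^-4 mol (1:1 ratio)
[H2O2] = 7.056 × 10^-4 / 0.01010 = 0.06986 mol/L

0.06986 mol/L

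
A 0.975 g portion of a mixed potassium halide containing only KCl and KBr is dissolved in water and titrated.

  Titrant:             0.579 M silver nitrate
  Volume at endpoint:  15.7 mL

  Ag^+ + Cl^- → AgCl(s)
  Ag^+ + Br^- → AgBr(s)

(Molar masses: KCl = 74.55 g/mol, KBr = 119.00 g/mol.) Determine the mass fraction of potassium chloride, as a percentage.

n(AgNO3) = 0.0157 × 0.579 = 9.09 × 10^-3 mol
Let x = n(KCl), y = n(KBr).
Titrant: 1x + 1y = 9.09 × 10^-3;  mass: 74.55x + 119.00y = 0.975
Solving, x = 2.40 × 10^-3 mol, y = 6.69 × 10^-3 mol
mass of KCl = 2.40 × 10^-3 × 74.55 = 0.179 g
% KCl = 0.179 / 0.975 × 100 = 18.4 %

18.4 %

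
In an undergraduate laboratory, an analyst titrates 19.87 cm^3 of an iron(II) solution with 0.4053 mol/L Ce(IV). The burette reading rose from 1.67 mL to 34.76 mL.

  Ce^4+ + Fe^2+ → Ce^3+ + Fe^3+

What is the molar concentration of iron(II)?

0.6750 mol/L

n(Ce4+) = 0.03309 L × 0.4053 mol/L = 0.01341 mol
n(Fe2+) = 0.01341 mol (1:1 mole ratio)
[Fe2+] = 0.01341 mol / 0.01987 L = 0.6750 mol/L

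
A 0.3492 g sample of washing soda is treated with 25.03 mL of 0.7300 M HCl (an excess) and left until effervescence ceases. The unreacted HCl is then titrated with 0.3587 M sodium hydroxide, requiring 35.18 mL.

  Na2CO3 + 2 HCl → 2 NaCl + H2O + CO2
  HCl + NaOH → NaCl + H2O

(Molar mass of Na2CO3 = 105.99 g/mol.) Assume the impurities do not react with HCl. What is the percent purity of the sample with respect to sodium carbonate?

85.79 %

n(HCl) added = 0.02503 × 0.7300 = 0.01827 mol
n(NaOH) used in back-titration = 0.03518 × 0.3587 = 0.01262 mol
n(HCl) left over = 0.01262 mol (1:1 ratio)
n(HCl) consumed by analyte = 0.01827 − 0.01262 = 5.653 × 10^-3 mol
From the 1:2 ratio, n(Na2CO3) = 1/2 × 5.653 × 10^-3 = 2.826 × 10^-3 mol
mass of Na2CO3 = 2.826 × 10^-3 × 105.99 = 0.2996 g
% Na2CO3 = 0.2996 / 0.3492 × 100 = 85.79 %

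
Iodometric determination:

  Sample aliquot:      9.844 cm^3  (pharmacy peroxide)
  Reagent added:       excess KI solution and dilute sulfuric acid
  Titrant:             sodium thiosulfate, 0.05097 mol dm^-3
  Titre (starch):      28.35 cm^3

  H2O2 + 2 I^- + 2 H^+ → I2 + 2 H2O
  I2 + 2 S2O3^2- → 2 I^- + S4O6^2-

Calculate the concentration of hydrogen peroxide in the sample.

0.07339 mol/L

n(S2O3^2-) = 0.02835 × 0.05097 = 1.445 × 10^-3 mol
n(I2) = n(S2O3^2-)/2 = 7.225 × 10^-4 mol
n(H2O2) in the aliquot = 7.225 × 10^-4 mol (1:1 ratio)
[H2O2] = 7.225 × 10^-4 / 0.009844 = 0.07339 mol/L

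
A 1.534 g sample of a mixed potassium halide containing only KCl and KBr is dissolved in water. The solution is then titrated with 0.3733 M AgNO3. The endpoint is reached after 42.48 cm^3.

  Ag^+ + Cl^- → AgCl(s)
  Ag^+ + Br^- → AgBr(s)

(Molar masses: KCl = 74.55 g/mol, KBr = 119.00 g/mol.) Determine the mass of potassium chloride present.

0.5922 g

n(AgNO3) = 0.04248 × 0.3733 = 0.01586 mol
Let x = n(KCl), y = n(KBr).
Titrant: 1x + 1y = 0.01586;  mass: 74.55x + 119.00y = 1.534
Solving, x = 7.943 × 10^-3 mol, y = 7.915 × 10^-3 mol
mass of KCl = 7.943 × 10^-3 × 74.55 = 0.5922 g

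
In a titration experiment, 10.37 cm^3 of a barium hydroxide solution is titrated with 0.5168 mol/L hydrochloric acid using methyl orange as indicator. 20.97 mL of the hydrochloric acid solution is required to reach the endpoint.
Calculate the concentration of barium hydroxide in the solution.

0.5225 mol/L

Ba(OH)2 + 2 HCl → BaCl2 + 2 H2O
n(HCl) = 0.02097 L × 0.5168 mol/L = 0.01084 mol
From the 1:2 mole ratio, n(Ba(OH)2) = 1/2 × 0.01084 = 5.419 × 10^-3 mol
[Ba(OH)2] = 5.419 × 10^-3 mol / 0.01037 L = 0.5225 mol/L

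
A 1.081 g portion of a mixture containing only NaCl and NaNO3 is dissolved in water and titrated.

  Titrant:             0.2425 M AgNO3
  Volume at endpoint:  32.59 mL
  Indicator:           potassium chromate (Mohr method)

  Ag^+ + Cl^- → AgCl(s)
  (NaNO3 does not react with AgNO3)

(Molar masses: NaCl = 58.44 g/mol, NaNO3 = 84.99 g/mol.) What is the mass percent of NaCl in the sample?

n(AgNO3) = 0.03259 × 0.2425 = 7.903 × 10^-3 mol
Let x = n(NaCl), y = n(NaNO3).
Titrant: 1x = 7.903 × 10^-3;  mass: 58.44x + 84.99y = 1.081
Solving, x = 7.903 × 10^-3 mol, y = 7.285 × 10^-3 mol
mass of NaCl = 7.903 × 10^-3 × 58.44 = 0.4619 g
% NaCl = 0.4619 / 1.081 × 100 = 42.72 %

42.72 %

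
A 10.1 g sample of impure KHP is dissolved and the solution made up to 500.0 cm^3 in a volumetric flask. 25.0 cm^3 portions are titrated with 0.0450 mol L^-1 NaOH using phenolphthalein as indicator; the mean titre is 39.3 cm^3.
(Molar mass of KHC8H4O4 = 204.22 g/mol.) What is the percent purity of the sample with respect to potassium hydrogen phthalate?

KHC8H4O4 + NaOH → KNaC8H4O4 + H2O
n(NaOH) per titration = 0.0393 × 0.0450 = 1.77 × 10^-3 mol
n(KHC8H4O4) in each aliquot = 1.77 × 10^-3 mol (1:1 ratio)
n(KHC8H4O4) in the whole flask = 1.77 × 10^-3 × 500.0/25.0 = 0.0354 mol
mass of KHC8H4O4 = 0.0354 × 204.22 = 7.22 g
% KHC8H4O4 = 7.22 / 10.1 × 100 = 71.5 %

71.5 %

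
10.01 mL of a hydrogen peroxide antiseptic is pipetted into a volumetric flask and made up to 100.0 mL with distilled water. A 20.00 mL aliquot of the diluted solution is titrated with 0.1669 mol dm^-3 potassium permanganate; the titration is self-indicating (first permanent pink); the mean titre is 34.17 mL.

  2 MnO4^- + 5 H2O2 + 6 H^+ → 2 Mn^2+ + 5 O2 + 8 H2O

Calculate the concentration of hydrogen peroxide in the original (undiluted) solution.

7.122 mol/L

n(KMnO4) = 0.03417 × 0.1669 = 5.703 × 10^-3 mol
From the 5:2 ratio, n(H2O2) in the aliquot = 5/2 × 5.703 × 10^-3 = 0.01426 mol
[H2O2]_dilute = 0.01426 / 0.02000 = 0.7129 mol/L
Dilution factor = 100.0 / 10.01 = 9.990
[H2O2]_stock = 0.7129 × 9.990 = 7.122 mol/L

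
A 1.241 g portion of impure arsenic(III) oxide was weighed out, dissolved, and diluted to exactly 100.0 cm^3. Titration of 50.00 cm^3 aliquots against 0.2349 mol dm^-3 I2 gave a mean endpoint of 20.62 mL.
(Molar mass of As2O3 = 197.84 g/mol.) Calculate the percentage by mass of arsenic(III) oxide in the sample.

As2O3 + 2 I2 + 2 H2O → As2O5 + 4 HI
n(I2) per titration = 0.02062 × 0.2349 = 4.844 × 10^-3 mol
From the 1:2 ratio, n(As2O3) in each aliquot = 1/2 × 4.844 × 10^-3 = 2.422 × 10^-3 mol
n(As2O3) in the whole flask = 2.422 × 10^-3 × 100.0/50.00 = 4.844 × 10^-3 mol
mass of As2O3 = 4.844 × 10^-3 × 197.84 = 0.9583 g
% As2O3 = 0.9583 / 1.241 × 100 = 77.22 %

77.22 %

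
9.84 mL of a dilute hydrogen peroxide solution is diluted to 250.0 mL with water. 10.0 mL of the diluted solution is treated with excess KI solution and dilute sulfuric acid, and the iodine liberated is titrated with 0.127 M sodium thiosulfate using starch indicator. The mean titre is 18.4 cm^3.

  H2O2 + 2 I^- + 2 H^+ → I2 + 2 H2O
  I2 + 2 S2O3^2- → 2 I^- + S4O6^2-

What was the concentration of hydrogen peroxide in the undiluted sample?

2.97 M

n(S2O3^2-) = 0.0184 × 0.127 = 2.34 × 10^-3 mol
n(I2) = n(S2O3^2-)/2 = 1.17 × 10^-3 mol
n(H2O2) in the aliquot = 1.17 × 10^-3 mol (1:1 ratio)
[H2O2]_dilute = 1.17 × 10^-3 / 0.0100 = 0.117 mol/L
[H2O2]_original = 0.117 × 250.0/9.84 = 2.97 mol/L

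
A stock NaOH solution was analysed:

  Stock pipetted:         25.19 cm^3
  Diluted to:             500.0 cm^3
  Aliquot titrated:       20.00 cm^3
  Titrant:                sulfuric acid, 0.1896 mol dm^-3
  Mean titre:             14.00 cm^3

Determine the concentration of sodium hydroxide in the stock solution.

5.269 mol/L

2 NaOH + H2SO4 → Na2SO4 + 2 H2O
n(H2SO4) = 0.01400 × 0.1896 = 2.654 × 10^-3 mol
From the 2:1 ratio, n(NaOH) in the aliquot = 2/1 × 2.654 × 10^-3 = 5.309 × 10^-3 mol
[NaOH]_dilute = 5.309 × 10^-3 / 0.02000 = 0.2654 mol/L
Dilution factor = 500.0 / 25.19 = 19.85
[NaOH]_stock = 0.2654 × 19.85 = 5.269 mol/L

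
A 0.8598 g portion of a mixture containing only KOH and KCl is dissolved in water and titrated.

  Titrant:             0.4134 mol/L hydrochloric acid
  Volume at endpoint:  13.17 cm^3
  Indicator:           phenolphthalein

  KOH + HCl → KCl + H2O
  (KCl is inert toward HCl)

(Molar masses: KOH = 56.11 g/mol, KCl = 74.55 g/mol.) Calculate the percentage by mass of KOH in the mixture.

n(HCl) = 0.01317 × 0.4134 = 5.444 × 10^-3 mol
Let x = n(KOH), y = n(KCl).
Titrant: 1x = 5.444 × 10^-3;  mass: 56.11x + 74.55y = 0.8598
Solving, x = 5.444 × 10^-3 mol, y = 7.435 × 10^-3 mol
mass of KOH = 5.444 × 10^-3 × 56.11 = 0.3055 g
% KOH = 0.3055 / 0.8598 × 100 = 35.53 %

35.53 %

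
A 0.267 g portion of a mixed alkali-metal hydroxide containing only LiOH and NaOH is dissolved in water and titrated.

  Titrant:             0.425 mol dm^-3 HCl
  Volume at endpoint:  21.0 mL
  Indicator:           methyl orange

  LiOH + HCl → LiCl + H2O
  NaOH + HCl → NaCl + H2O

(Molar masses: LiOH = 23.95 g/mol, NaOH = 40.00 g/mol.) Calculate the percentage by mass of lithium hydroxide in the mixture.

50.3 %

n(HCl) = 0.0210 × 0.425 = 8.92 × 10^-3 mol
Let x = n(LiOH), y = n(NaOH).
Titrant: 1x + 1y = 8.92 × 10^-3;  mass: 23.95x + 40.00y = 0.267
Solving, x = 5.61 × 10^-3 mol, y = 3.32 × 10^-3 mol
mass of LiOH = 5.61 × 10^-3 × 23.95 = 0.134 g
% LiOH = 0.134 / 0.267 × 100 = 50.3 %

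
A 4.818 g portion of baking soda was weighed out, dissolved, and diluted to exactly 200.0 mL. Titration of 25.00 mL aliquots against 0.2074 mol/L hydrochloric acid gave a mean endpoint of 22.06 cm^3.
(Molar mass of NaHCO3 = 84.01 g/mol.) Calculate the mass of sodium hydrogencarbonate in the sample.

NaHCO3 + HCl → NaCl + H2O + CO2
n(HCl) per titration = 0.02206 × 0.2074 = 4.575 × 10^-3 mol
n(NaHCO3) in each aliquot = 4.575 × 10^-3 mol (1:1 ratio)
n(NaHCO3) in the whole flask = 4.575 × 10^-3 × 200.0/25.00 = 0.03660 mol
mass of NaHCO3 = 0.03660 × 84.01 = 3.075 g

3.075 g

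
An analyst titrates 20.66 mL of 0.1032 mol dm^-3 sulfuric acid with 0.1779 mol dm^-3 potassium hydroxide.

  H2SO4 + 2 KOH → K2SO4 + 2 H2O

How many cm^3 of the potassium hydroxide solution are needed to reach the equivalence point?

n(H2SO4) = 0.02066 L × 0.1032 mol/L = 2.132 × 10^-3 mol
From the 2:1 stoichiometry, n(KOH) = 2/1 × 2.132 × 10^-3 = 4.264 × 10^-3 mol
V(KOH) = 4.264 × 10^-3 mol / 0.1779 mol/L = 0.02397 L = 23.97 mL

23.97 mL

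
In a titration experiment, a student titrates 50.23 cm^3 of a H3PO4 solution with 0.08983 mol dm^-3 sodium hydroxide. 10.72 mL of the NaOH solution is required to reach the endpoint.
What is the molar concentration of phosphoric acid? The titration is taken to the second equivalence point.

0.009586 mol/L

H3PO4 + 2 NaOH → Na2HPO4 + 2 H2O
n(NaOH) = 0.01072 L × 0.08983 mol/L = 9.630 × 10^-4 mol
From the 1:2 mole ratio, n(H3PO4) = 1/2 × 9.630 × 10^-4 = 4.815 × 10^-4 mol
[H3PO4] = 4.815 × 10^-4 mol / 0.05023 L = 0.009586 mol/L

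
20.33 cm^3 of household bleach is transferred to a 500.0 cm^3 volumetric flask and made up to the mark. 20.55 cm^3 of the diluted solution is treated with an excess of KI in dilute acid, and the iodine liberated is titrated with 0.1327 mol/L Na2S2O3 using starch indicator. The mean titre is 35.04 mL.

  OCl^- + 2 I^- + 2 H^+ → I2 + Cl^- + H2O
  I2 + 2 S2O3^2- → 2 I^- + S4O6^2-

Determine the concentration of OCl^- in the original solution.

n(S2O3^2-) = 0.03504 × 0.1327 = 4.650 × 10^-3 mol
n(I2) = n(S2O3^2-)/2 = 2.325 × 10^-3 mol
n(OCl^-) in the aliquot = 2.325 × 10^-3 mol (1:1 ratio)
[OCl^-]_dilute = 2.325 × 10^-3 / 0.02055 = 0.1131 mol/L
[OCl^-]_original = 0.1131 × 500.0/20.33 = 2.782 mol/L

2.782 mol/L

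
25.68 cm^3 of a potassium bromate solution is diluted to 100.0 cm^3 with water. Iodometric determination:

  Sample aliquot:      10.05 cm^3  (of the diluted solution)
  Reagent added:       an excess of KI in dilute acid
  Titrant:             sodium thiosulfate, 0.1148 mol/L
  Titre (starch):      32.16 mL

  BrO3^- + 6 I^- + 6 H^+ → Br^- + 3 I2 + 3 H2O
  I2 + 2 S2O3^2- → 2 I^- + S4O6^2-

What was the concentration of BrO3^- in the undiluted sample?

0.2384 mol/L

n(S2O3^2-) = 0.03216 × 0.1148 = 3.692 × 10^-3 mol
n(I2) = n(S2O3^2-)/2 = 1.846 × 10^-3 mol
From the 1:3 ratio, n(BrO3^-) in the aliquot = 1/3 × 1.846 × 10^-3 = 6.153 × 10^-4 mol
[BrO3^-]_dilute = 6.153 × 10^-4 / 0.01005 = 0.06123 mol/L
[BrO3^-]_original = 0.06123 × 100.0/25.68 = 0.2384 mol/L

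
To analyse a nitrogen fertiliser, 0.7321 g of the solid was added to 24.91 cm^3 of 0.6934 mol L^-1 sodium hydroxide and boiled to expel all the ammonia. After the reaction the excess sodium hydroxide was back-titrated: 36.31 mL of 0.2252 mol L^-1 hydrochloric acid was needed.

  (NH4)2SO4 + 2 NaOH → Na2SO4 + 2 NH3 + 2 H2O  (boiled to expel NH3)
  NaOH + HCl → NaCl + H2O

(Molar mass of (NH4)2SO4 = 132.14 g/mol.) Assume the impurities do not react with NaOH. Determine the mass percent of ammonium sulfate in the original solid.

n(NaOH) added = 0.02491 × 0.6934 = 0.01727 mol
n(HCl) used in back-titration = 0.03631 × 0.2252 = 8.177 × 10^-3 mol
n(NaOH) left over = 8.177 × 10^-3 mol (1:1 ratio)
n(NaOH) consumed by analyte = 0.01727 − 8.177 × 10^-3 = 9.096 × 10^-3 mol
From the 1:2 ratio, n((NH4)2SO4) = 1/2 × 9.096 × 10^-3 = 4.548 × 10^-3 mol
mass of (NH4)2SO4 = 4.548 × 10^-3 × 132.14 = 0.6009 g
% (NH4)2SO4 = 0.6009 / 0.7321 × 100 = 82.09 %

82.09 %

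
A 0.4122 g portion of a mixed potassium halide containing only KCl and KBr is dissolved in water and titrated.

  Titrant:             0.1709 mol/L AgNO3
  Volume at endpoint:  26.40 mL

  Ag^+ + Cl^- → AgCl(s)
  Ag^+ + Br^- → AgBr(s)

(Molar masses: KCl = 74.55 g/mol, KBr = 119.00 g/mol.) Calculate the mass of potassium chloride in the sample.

n(AgNO3) = 0.02640 × 0.1709 = 4.512 × 10^-3 mol
Let x = n(KCl), y = n(KBr).
Titrant: 1x + 1y = 4.512 × 10^-3;  mass: 74.55x + 119.00y = 0.4122
Solving, x = 2.805 × 10^-3 mol, y = 1.706 × 10^-3 mol
mass of KCl = 2.805 × 10^-3 × 74.55 = 0.2091 g

0.2091 g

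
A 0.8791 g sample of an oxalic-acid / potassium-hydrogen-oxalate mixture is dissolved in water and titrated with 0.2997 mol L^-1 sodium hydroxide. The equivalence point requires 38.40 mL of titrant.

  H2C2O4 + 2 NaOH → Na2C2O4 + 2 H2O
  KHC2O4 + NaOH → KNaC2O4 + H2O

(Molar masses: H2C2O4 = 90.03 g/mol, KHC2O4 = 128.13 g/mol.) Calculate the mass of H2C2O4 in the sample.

n(NaOH) = 0.03840 × 0.2997 = 0.01151 mol
Let x = n(H2C2O4), y = n(KHC2O4).
Titrant: 2x + 1y = 0.01151;  mass: 90.03x + 128.13y = 0.8791
Solving, x = 3.582 × 10^-3 mol, y = 4.344 × 10^-3 mol
mass of H2C2O4 = 3.582 × 10^-3 × 90.03 = 0.3225 g

0.3225 g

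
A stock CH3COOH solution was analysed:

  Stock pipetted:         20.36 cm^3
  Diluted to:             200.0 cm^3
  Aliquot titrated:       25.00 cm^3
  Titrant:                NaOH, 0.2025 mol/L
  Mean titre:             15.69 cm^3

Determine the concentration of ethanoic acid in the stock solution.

CH3COOH + NaOH → CH3COONa + H2O
n(NaOH) = 0.01569 × 0.2025 = 3.177 × 10^-3 mol
n(CH3COOH) in the aliquot = 3.177 × 10^-3 mol (1:1 ratio)
[CH3COOH]_dilute = 3.177 × 10^-3 / 0.02500 = 0.1271 mol/L
Dilution factor = 200.0 / 20.36 = 9.823
[CH3COOH]_stock = 0.1271 × 9.823 = 1.248 mol/L

1.248 mol/L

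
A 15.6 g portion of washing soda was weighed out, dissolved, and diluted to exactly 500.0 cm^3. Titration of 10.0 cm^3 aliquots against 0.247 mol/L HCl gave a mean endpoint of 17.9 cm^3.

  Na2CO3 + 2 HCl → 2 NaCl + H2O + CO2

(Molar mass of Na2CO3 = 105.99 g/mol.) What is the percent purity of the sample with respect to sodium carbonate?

n(HCl) per titration = 0.0179 × 0.247 = 4.42 × 10^-3 mol
From the 1:2 ratio, n(Na2CO3) in each aliquot = 1/2 × 4.42 × 10^-3 = 2.21 × 10^-3 mol
n(Na2CO3) in the whole flask = 2.21 × 10^-3 × 500.0/10.0 = 0.111 mol
mass of Na2CO3 = 0.111 × 105.99 = 11.7 g
% Na2CO3 = 11.7 / 15.6 × 100 = 75.1 %

75.1 %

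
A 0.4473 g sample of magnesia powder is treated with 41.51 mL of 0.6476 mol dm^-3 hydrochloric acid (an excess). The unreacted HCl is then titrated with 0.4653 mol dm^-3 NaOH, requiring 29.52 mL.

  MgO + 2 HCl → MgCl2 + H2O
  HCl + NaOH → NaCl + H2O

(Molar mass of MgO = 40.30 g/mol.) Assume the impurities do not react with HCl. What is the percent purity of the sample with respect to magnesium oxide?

59.22 %

n(HCl) added = 0.04151 × 0.6476 = 0.02688 mol
n(NaOH) used in back-titration = 0.02952 × 0.4653 = 0.01374 mol
n(HCl) left over = 0.01374 mol (1:1 ratio)
n(HCl) consumed by analyte = 0.02688 − 0.01374 = 0.01315 mol
From the 1:2 ratio, n(MgO) = 1/2 × 0.01315 = 6.573 × 10^-3 mol
mass of MgO = 6.573 × 10^-3 × 40.30 = 0.2649 g
% MgO = 0.2649 / 0.4473 × 100 = 59.22 %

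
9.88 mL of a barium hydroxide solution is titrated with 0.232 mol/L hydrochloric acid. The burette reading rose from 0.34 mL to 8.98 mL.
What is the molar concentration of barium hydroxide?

0.101 mol/L

Ba(OH)2 + 2 HCl → BaCl2 + 2 H2O
n(HCl) = 0.00864 L × 0.232 mol/L = 2.00 × 10^-3 mol
From the 1:2 mole ratio, n(Ba(OH)2) = 1/2 × 2.00 × 10^-3 = 1.00 × 10^-3 mol
[Ba(OH)2] = 1.00 × 10^-3 mol / 0.00988 L = 0.101 mol/L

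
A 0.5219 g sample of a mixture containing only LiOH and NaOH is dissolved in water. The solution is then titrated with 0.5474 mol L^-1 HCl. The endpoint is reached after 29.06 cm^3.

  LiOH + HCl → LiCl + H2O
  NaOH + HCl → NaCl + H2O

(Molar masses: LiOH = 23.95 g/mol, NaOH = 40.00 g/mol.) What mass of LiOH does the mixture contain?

0.1707 g

n(HCl) = 0.02906 × 0.5474 = 0.01591 mol
Let x = n(LiOH), y = n(NaOH).
Titrant: 1x + 1y = 0.01591;  mass: 23.95x + 40.00y = 0.5219
Solving, x = 7.128 × 10^-3 mol, y = 8.780 × 10^-3 mol
mass of LiOH = 7.128 × 10^-3 × 23.95 = 0.1707 g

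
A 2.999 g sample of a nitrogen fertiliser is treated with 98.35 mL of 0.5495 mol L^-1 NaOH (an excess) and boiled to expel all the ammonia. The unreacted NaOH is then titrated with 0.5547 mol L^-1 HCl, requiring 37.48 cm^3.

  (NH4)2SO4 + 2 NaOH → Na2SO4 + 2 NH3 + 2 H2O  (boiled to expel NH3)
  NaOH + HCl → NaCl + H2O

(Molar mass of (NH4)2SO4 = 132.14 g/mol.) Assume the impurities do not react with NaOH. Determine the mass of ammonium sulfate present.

n(NaOH) added = 0.09835 × 0.5495 = 0.05404 mol
n(HCl) used in back-titration = 0.03748 × 0.5547 = 0.02079 mol
n(NaOH) left over = 0.02079 mol (1:1 ratio)
n(NaOH) consumed by analyte = 0.05404 − 0.02079 = 0.03325 mol
From the 1:2 ratio, n((NH4)2SO4) = 1/2 × 0.03325 = 0.01663 mol
mass of (NH4)2SO4 = 0.01663 × 132.14 = 2.197 g

2.197 g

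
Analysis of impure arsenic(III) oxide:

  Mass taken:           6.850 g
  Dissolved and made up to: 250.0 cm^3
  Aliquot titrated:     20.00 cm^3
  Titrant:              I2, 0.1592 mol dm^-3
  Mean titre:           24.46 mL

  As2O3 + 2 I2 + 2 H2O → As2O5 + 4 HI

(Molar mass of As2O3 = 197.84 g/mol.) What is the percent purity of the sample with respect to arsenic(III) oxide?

n(I2) per titration = 0.02446 × 0.1592 = 3.894 × 10^-3 mol
From the 1:2 ratio, n(As2O3) in each aliquot = 1/2 × 3.894 × 10^-3 = 1.947 × 10^-3 mol
n(As2O3) in the whole flask = 1.947 × 10^-3 × 250.0/20.00 = 0.02434 mol
mass of As2O3 = 0.02434 × 197.84 = 4.815 g
% As2O3 = 4.815 / 6.850 × 100 = 70.29 %

70.29 %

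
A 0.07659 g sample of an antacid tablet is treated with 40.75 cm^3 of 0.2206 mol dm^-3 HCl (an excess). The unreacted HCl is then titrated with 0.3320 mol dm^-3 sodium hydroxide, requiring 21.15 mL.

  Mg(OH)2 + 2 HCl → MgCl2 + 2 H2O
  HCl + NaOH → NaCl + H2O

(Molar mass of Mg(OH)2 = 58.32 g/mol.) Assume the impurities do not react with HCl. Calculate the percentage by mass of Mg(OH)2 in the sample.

n(HCl) added = 0.04075 × 0.2206 = 8.989 × 10^-3 mol
n(NaOH) used in back-titration = 0.02115 × 0.3320 = 7.022 × 10^-3 mol
n(HCl) left over = 7.022 × 10^-3 mol (1:1 ratio)
n(HCl) consumed by analyte = 8.989 × 10^-3 − 7.022 × 10^-3 = 1.968 × 10^-3 mol
From the 1:2 ratio, n(Mg(OH)2) = 1/2 × 1.968 × 10^-3 = 9.838 × 10^-4 mol
mass of Mg(OH)2 = 9.838 × 10^-4 × 58.32 = 0.05738 g
% Mg(OH)2 = 0.05738 / 0.07659 × 100 = 74.91 %

74.91 %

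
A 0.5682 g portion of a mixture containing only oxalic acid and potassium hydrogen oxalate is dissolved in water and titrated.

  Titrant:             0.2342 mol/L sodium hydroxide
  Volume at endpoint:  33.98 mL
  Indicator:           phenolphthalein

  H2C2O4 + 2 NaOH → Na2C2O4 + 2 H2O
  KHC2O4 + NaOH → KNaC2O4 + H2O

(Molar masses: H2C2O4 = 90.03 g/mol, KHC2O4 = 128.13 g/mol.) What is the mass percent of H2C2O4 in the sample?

43.03 %

n(NaOH) = 0.03398 × 0.2342 = 7.958 × 10^-3 mol
Let x = n(H2C2O4), y = n(KHC2O4).
Titrant: 2x + 1y = 7.958 × 10^-3;  mass: 90.03x + 128.13y = 0.5682
Solving, x = 2.716 × 10^-3 mol, y = 2.526 × 10^-3 mol
mass of H2C2O4 = 2.716 × 10^-3 × 90.03 = 0.2445 g
% H2C2O4 = 0.2445 / 0.5682 × 100 = 43.03 %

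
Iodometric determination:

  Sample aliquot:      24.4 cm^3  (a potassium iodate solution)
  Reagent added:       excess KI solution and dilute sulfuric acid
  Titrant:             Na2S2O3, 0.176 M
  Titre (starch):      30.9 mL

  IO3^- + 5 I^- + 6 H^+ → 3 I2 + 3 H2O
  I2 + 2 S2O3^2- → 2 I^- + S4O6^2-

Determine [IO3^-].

n(S2O3^2-) = 0.0309 × 0.176 = 5.44 × 10^-3 mol
n(I2) = n(S2O3^2-)/2 = 2.72 × 10^-3 mol
From the 1:3 ratio, n(IO3^-) in the aliquot = 1/3 × 2.72 × 10^-3 = 9.06 × 10^-4 mol
[IO3^-] = 9.06 × 10^-4 / 0.0244 = 0.0371 mol/L

0.0371 M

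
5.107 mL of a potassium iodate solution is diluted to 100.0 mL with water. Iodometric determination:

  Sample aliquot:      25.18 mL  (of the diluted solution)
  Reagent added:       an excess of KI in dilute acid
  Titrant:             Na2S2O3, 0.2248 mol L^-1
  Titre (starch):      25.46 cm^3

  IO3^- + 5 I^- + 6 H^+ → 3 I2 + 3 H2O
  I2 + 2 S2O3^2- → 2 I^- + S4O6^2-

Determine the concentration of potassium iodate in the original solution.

0.7418 mol/L

n(S2O3^2-) = 0.02546 × 0.2248 = 5.723 × 10^-3 mol
n(I2) = n(S2O3^2-)/2 = 2.862 × 10^-3 mol
From the 1:3 ratio, n(IO3^-) in the aliquot = 1/3 × 2.862 × 10^-3 = 9.539 × 10^-4 mol
[IO3^-]_dilute = 9.539 × 10^-4 / 0.02518 = 0.03788 mol/L
[IO3^-]_original = 0.03788 × 100.0/5.107 = 0.7418 mol/L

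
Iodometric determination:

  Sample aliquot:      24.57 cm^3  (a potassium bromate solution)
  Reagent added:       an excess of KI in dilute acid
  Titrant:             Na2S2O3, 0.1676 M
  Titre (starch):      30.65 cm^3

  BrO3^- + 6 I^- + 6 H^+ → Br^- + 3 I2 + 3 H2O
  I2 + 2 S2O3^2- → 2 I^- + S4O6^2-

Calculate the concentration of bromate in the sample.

n(S2O3^2-) = 0.03065 × 0.1676 = 5.137 × 10^-3 mol
n(I2) = n(S2O3^2-)/2 = 2.568 × 10^-3 mol
From the 1:3 ratio, n(BrO3^-) in the aliquot = 1/3 × 2.568 × 10^-3 = 8.562 × 10^-4 mol
[BrO3^-] = 8.562 × 10^-4 / 0.02457 = 0.03485 mol/L

0.03485 M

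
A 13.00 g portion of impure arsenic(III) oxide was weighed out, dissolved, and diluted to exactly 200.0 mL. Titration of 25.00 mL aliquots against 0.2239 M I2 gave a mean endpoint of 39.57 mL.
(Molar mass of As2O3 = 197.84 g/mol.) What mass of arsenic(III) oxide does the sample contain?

As2O3 + 2 I2 + 2 H2O → As2O5 + 4 HI
n(I2) per titration = 0.03957 × 0.2239 = 8.860 × 10^-3 mol
From the 1:2 ratio, n(As2O3) in each aliquot = 1/2 × 8.860 × 10^-3 = 4.430 × 10^-3 mol
n(As2O3) in the whole flask = 4.430 × 10^-3 × 200.0/25.00 = 0.03544 mol
mass of As2O3 = 0.03544 × 197.84 = 7.011 g

7.011 g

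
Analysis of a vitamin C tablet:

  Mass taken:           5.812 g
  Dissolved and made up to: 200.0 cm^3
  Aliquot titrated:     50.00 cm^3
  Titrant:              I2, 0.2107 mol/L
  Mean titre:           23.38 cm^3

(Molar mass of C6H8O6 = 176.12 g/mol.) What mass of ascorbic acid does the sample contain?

3.470 g

C6H8O6 + I2 → C6H6O6 + 2 HI
n(I2) per titration = 0.02338 × 0.2107 = 4.926 × 10^-3 mol
n(C6H8O6) in each aliquot = 4.926 × 10^-3 mol (1:1 ratio)
n(C6H8O6) in the whole flask = 4.926 × 10^-3 × 200.0/50.00 = 0.01970 mol
mass of C6H8O6 = 0.01970 × 176.12 = 3.470 g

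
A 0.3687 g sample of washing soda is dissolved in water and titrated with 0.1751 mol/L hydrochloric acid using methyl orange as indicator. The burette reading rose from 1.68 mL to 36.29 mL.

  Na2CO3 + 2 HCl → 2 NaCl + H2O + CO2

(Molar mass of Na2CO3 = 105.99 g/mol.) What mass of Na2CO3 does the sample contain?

n(HCl) = 0.03461 L × 0.1751 mol/L = 6.060 × 10^-3 mol
From the 1:2 ratio, n(Na2CO3) = 1/2 × 6.060 × 10^-3 = 3.030 × 10^-3 mol
mass of Na2CO3 = 3.030 × 10^-3 × 105.99 g/mol = 0.3212 g

0.3212 g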